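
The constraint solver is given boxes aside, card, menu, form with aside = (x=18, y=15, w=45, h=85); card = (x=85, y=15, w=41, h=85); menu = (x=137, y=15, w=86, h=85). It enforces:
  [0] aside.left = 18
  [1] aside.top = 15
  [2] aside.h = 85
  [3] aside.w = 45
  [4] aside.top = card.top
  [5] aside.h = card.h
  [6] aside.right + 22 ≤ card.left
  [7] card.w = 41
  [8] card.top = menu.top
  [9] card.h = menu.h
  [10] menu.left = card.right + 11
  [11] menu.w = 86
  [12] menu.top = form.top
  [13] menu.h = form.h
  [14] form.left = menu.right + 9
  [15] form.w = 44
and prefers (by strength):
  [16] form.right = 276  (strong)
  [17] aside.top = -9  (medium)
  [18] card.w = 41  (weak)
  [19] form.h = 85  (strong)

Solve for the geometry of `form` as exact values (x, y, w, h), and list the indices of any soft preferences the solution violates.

form = (x=232, y=15, w=44, h=85)
violated soft preferences: 17

1. form.y = 15  [menu.top = form.top]
2. form.h = 85  [menu.h = form.h]
3. form.x = 232  [form.left = menu.right + 9]
4. form.w = 44  [form.w = 44]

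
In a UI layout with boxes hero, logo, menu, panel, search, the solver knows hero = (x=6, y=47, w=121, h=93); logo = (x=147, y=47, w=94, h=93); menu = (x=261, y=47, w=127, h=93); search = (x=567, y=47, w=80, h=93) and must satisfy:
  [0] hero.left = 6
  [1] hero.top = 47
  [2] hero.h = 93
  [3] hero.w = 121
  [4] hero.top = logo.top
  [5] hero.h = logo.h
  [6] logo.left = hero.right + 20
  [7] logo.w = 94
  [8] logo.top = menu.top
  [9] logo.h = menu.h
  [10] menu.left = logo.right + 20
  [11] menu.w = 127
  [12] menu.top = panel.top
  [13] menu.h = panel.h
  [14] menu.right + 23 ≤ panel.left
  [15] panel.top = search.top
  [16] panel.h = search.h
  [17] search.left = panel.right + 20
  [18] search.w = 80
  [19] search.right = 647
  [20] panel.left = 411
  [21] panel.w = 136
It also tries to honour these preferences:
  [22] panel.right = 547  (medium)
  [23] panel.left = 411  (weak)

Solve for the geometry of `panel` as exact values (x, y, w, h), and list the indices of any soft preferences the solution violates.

1. panel.y = 47  [menu.top = panel.top]
2. panel.h = 93  [menu.h = panel.h]
3. panel.x = 411  [panel.left = 411]
4. panel.w = 136  [panel.w = 136]

panel = (x=411, y=47, w=136, h=93)
violated soft preferences: none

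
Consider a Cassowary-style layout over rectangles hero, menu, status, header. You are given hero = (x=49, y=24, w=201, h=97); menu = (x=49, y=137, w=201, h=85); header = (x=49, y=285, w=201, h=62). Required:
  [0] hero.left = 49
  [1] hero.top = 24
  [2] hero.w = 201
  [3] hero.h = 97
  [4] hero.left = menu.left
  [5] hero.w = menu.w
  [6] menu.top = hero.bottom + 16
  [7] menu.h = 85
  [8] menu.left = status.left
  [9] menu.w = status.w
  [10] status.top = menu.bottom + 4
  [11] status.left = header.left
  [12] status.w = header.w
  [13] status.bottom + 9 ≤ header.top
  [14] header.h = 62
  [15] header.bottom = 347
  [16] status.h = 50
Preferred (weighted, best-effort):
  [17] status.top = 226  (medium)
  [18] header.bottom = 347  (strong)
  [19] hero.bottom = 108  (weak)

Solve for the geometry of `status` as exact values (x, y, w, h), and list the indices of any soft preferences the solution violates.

status = (x=49, y=226, w=201, h=50)
violated soft preferences: 19

1. status.x = 49  [menu.left = status.left]
2. status.w = 201  [menu.w = status.w]
3. status.y = 226  [status.top = menu.bottom + 4]
4. status.h = 50  [status.h = 50]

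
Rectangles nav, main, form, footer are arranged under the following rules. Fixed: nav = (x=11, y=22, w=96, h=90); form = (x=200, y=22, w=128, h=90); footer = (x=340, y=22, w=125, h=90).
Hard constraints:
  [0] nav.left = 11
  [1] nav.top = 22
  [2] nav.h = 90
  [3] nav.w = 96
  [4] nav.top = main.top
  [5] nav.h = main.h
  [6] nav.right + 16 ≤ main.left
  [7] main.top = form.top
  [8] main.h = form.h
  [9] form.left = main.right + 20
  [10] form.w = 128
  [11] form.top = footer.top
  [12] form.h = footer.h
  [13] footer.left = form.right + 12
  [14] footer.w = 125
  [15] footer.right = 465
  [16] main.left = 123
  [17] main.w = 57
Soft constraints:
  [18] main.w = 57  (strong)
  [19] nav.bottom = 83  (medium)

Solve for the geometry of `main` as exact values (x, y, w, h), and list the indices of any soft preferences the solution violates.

1. main.y = 22  [nav.top = main.top]
2. main.h = 90  [nav.h = main.h]
3. main.x = 123  [main.left = 123]
4. main.w = 57  [main.w = 57]

main = (x=123, y=22, w=57, h=90)
violated soft preferences: 19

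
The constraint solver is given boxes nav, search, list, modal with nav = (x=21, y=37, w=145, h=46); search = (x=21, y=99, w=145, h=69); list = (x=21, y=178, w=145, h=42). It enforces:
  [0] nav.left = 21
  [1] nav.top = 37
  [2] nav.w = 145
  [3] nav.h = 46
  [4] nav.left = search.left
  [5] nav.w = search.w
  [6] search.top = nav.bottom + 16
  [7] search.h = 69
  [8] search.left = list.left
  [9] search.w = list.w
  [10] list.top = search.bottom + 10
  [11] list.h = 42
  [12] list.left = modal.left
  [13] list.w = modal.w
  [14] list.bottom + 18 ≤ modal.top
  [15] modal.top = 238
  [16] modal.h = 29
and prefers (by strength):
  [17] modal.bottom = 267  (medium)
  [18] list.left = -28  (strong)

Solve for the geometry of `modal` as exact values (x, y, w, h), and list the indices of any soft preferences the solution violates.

modal = (x=21, y=238, w=145, h=29)
violated soft preferences: 18

1. modal.x = 21  [list.left = modal.left]
2. modal.w = 145  [list.w = modal.w]
3. modal.y = 238  [modal.top = 238]
4. modal.h = 29  [modal.h = 29]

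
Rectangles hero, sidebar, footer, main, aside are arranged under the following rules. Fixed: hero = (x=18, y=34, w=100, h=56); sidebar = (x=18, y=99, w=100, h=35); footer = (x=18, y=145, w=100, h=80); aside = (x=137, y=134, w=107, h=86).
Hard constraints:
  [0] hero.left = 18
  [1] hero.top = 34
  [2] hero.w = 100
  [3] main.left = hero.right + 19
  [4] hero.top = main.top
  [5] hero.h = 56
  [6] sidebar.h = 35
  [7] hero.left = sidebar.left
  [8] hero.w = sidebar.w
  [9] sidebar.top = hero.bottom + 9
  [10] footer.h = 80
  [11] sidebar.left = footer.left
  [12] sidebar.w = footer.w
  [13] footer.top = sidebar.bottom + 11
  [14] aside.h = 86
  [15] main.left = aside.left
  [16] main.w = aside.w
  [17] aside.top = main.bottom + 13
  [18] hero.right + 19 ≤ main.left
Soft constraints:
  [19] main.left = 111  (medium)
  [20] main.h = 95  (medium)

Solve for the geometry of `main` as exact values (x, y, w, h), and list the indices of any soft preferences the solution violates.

1. main.x = 137  [main.left = hero.right + 19]
2. main.y = 34  [hero.top = main.top]
3. main.w = 107  [main.w = aside.w]
4. main.h = 87  [aside.top = main.bottom + 13]

main = (x=137, y=34, w=107, h=87)
violated soft preferences: 19, 20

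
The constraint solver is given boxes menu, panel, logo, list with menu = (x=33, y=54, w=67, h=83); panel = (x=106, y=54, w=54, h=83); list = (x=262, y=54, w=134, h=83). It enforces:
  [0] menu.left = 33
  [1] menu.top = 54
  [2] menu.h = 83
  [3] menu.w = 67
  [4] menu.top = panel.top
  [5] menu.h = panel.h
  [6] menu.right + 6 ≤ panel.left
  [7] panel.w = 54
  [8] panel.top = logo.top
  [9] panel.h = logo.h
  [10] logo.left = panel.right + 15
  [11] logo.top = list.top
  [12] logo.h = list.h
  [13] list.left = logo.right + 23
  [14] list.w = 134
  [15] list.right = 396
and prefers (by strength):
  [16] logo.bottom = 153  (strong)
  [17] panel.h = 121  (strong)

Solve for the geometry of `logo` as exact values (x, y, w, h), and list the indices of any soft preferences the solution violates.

logo = (x=175, y=54, w=64, h=83)
violated soft preferences: 16, 17

1. logo.y = 54  [panel.top = logo.top]
2. logo.h = 83  [panel.h = logo.h]
3. logo.x = 175  [logo.left = panel.right + 15]
4. logo.w = 64  [list.left = logo.right + 23]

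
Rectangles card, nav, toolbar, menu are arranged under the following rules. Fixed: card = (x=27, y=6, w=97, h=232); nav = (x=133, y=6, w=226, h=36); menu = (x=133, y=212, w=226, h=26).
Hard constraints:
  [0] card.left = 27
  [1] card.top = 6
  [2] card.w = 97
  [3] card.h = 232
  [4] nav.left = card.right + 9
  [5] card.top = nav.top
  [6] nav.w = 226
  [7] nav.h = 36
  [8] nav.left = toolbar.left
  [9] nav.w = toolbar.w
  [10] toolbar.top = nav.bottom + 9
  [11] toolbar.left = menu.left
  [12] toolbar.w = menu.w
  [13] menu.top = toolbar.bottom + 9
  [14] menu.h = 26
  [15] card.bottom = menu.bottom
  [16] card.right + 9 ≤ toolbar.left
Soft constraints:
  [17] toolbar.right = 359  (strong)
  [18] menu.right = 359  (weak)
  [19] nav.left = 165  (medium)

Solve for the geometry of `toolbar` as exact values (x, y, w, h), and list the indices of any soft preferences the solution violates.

toolbar = (x=133, y=51, w=226, h=152)
violated soft preferences: 19

1. toolbar.x = 133  [nav.left = toolbar.left]
2. toolbar.w = 226  [nav.w = toolbar.w]
3. toolbar.y = 51  [toolbar.top = nav.bottom + 9]
4. toolbar.h = 152  [menu.top = toolbar.bottom + 9]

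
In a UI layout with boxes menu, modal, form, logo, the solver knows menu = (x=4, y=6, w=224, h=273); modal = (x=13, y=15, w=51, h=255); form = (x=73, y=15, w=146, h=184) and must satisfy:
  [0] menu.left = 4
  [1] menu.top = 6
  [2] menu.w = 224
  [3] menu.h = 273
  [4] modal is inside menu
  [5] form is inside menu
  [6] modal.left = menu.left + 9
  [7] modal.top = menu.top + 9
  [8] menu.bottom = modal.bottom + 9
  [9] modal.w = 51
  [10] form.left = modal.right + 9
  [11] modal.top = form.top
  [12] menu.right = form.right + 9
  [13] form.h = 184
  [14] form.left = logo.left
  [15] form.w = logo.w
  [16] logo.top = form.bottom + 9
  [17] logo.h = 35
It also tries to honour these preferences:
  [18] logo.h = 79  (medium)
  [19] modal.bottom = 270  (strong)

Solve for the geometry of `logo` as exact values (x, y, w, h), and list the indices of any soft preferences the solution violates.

1. logo.x = 73  [form.left = logo.left]
2. logo.w = 146  [form.w = logo.w]
3. logo.y = 208  [logo.top = form.bottom + 9]
4. logo.h = 35  [logo.h = 35]

logo = (x=73, y=208, w=146, h=35)
violated soft preferences: 18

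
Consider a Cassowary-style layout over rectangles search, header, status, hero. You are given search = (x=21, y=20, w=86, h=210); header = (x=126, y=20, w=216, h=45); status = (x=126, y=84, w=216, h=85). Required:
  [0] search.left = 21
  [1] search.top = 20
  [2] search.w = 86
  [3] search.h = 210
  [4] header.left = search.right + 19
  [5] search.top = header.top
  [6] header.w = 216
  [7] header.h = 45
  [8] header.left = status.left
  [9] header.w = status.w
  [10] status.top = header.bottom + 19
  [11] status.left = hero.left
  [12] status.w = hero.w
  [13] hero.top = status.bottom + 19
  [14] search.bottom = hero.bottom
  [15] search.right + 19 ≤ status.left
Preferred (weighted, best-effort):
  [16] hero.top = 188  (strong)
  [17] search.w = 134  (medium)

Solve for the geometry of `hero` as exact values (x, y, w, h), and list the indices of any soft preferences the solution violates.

1. hero.x = 126  [status.left = hero.left]
2. hero.w = 216  [status.w = hero.w]
3. hero.y = 188  [hero.top = status.bottom + 19]
4. hero.h = 42  [search.bottom = hero.bottom]

hero = (x=126, y=188, w=216, h=42)
violated soft preferences: 17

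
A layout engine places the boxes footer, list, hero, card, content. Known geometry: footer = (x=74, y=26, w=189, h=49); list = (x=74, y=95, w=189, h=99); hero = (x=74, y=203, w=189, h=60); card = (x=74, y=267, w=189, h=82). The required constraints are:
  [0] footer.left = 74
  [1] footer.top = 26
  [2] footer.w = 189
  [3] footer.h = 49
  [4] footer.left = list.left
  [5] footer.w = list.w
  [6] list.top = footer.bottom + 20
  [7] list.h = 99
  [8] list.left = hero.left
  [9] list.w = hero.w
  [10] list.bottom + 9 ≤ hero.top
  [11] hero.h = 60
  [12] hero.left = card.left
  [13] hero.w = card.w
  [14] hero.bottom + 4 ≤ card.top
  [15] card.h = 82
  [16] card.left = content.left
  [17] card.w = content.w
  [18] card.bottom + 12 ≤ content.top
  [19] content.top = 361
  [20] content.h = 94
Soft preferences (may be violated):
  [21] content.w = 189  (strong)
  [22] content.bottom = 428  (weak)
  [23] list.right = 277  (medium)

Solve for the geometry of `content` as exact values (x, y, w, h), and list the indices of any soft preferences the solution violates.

content = (x=74, y=361, w=189, h=94)
violated soft preferences: 22, 23

1. content.x = 74  [card.left = content.left]
2. content.w = 189  [card.w = content.w]
3. content.y = 361  [content.top = 361]
4. content.h = 94  [content.h = 94]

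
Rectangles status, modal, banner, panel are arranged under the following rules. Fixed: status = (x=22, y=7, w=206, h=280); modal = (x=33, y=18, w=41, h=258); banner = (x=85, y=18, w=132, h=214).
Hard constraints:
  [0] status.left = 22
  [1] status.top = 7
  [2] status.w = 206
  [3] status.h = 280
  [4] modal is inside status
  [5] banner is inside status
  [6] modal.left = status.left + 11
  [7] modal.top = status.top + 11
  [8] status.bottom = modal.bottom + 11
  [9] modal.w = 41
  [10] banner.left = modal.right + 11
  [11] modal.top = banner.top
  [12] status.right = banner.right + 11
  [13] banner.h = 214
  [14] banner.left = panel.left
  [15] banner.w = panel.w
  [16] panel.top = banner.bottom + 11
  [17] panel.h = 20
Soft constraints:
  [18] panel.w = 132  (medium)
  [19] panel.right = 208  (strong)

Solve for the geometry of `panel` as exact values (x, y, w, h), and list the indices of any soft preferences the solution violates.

1. panel.x = 85  [banner.left = panel.left]
2. panel.w = 132  [banner.w = panel.w]
3. panel.y = 243  [panel.top = banner.bottom + 11]
4. panel.h = 20  [panel.h = 20]

panel = (x=85, y=243, w=132, h=20)
violated soft preferences: 19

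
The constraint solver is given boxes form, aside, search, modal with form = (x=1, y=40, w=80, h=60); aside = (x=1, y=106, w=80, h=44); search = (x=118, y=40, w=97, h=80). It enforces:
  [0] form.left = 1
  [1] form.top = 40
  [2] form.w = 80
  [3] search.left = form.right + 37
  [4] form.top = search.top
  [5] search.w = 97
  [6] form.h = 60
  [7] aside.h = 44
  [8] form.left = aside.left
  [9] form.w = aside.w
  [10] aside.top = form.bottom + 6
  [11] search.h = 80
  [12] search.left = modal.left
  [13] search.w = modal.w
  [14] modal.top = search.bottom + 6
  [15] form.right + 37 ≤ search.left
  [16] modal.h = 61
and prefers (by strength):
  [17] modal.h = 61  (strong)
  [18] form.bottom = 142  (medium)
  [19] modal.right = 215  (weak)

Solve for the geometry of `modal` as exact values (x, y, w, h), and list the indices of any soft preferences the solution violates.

modal = (x=118, y=126, w=97, h=61)
violated soft preferences: 18

1. modal.x = 118  [search.left = modal.left]
2. modal.w = 97  [search.w = modal.w]
3. modal.y = 126  [modal.top = search.bottom + 6]
4. modal.h = 61  [modal.h = 61]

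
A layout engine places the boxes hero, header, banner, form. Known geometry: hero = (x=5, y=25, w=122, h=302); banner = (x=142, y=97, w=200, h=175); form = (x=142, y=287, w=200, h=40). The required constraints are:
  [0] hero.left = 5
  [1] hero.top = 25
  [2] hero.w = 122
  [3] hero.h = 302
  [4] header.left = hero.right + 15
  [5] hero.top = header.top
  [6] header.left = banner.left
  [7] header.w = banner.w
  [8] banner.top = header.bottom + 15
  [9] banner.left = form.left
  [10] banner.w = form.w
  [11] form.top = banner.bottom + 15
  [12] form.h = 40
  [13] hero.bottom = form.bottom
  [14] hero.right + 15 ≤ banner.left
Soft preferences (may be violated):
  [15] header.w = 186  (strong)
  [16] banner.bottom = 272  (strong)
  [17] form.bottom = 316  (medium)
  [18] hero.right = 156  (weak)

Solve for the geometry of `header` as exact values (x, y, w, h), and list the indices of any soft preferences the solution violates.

1. header.x = 142  [header.left = hero.right + 15]
2. header.y = 25  [hero.top = header.top]
3. header.w = 200  [header.w = banner.w]
4. header.h = 57  [banner.top = header.bottom + 15]

header = (x=142, y=25, w=200, h=57)
violated soft preferences: 15, 17, 18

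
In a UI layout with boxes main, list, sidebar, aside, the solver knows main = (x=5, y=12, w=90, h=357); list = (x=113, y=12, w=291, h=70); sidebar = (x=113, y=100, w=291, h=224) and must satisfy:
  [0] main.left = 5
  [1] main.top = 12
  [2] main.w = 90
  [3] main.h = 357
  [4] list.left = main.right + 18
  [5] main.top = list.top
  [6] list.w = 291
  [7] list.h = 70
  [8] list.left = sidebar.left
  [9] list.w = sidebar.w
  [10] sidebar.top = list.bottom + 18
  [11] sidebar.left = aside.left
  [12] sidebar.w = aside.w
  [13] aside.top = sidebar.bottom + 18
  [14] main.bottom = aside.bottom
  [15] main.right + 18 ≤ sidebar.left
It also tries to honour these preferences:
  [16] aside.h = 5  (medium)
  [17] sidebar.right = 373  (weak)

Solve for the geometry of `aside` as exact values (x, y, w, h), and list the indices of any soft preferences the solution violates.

aside = (x=113, y=342, w=291, h=27)
violated soft preferences: 16, 17

1. aside.x = 113  [sidebar.left = aside.left]
2. aside.w = 291  [sidebar.w = aside.w]
3. aside.y = 342  [aside.top = sidebar.bottom + 18]
4. aside.h = 27  [main.bottom = aside.bottom]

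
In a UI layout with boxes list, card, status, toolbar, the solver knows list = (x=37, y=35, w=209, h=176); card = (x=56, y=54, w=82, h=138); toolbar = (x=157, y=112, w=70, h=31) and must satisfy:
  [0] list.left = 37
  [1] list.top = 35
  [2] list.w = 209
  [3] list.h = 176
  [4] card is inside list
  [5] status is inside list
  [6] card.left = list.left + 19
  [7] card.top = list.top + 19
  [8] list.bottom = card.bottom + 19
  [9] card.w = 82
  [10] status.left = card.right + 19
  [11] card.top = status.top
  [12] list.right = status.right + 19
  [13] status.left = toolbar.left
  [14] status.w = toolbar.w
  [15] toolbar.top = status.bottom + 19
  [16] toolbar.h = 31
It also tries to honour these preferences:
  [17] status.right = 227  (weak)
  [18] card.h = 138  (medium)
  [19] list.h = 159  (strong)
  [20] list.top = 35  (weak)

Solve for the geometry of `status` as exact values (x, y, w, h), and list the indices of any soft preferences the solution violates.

status = (x=157, y=54, w=70, h=39)
violated soft preferences: 19

1. status.x = 157  [status.left = card.right + 19]
2. status.y = 54  [card.top = status.top]
3. status.w = 70  [list.right = status.right + 19]
4. status.h = 39  [toolbar.top = status.bottom + 19]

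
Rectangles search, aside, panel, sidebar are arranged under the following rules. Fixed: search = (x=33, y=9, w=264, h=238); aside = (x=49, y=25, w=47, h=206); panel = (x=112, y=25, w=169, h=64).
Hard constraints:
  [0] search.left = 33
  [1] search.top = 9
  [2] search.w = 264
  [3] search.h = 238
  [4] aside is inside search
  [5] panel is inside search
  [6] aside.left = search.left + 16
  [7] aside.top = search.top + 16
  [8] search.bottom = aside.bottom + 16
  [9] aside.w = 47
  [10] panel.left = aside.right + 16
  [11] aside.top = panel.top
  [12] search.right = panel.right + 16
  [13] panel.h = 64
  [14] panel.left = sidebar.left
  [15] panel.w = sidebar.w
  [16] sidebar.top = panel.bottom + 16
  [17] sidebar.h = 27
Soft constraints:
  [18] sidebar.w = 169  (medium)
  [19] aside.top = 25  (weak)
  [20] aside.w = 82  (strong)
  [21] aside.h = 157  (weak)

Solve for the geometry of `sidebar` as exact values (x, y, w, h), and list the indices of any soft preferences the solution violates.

sidebar = (x=112, y=105, w=169, h=27)
violated soft preferences: 20, 21

1. sidebar.x = 112  [panel.left = sidebar.left]
2. sidebar.w = 169  [panel.w = sidebar.w]
3. sidebar.y = 105  [sidebar.top = panel.bottom + 16]
4. sidebar.h = 27  [sidebar.h = 27]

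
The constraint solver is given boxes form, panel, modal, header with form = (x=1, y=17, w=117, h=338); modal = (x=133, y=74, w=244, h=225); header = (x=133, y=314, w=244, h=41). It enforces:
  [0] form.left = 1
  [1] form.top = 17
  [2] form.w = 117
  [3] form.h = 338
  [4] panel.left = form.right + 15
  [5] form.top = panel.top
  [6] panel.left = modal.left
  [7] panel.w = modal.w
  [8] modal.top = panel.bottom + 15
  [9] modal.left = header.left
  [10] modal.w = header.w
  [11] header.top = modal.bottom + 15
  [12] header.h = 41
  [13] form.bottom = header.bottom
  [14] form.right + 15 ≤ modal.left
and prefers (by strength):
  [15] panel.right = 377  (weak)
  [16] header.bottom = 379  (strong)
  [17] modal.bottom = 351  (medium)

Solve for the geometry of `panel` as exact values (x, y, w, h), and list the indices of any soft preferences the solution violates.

1. panel.x = 133  [panel.left = form.right + 15]
2. panel.y = 17  [form.top = panel.top]
3. panel.w = 244  [panel.w = modal.w]
4. panel.h = 42  [modal.top = panel.bottom + 15]

panel = (x=133, y=17, w=244, h=42)
violated soft preferences: 16, 17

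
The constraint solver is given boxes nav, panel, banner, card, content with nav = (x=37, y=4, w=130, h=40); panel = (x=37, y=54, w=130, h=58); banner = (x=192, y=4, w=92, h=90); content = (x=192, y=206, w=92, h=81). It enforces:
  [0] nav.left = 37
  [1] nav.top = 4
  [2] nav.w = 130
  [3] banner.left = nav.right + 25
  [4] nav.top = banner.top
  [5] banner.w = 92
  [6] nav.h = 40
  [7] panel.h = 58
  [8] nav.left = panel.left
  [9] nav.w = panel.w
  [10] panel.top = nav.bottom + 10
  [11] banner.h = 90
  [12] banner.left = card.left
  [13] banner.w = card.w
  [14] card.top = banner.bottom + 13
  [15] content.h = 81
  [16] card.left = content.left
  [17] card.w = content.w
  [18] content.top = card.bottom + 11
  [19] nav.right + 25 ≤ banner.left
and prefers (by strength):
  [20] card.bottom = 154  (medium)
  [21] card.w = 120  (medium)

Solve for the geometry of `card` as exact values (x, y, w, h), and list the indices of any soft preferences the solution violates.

1. card.x = 192  [banner.left = card.left]
2. card.w = 92  [banner.w = card.w]
3. card.y = 107  [card.top = banner.bottom + 13]
4. card.h = 88  [content.top = card.bottom + 11]

card = (x=192, y=107, w=92, h=88)
violated soft preferences: 20, 21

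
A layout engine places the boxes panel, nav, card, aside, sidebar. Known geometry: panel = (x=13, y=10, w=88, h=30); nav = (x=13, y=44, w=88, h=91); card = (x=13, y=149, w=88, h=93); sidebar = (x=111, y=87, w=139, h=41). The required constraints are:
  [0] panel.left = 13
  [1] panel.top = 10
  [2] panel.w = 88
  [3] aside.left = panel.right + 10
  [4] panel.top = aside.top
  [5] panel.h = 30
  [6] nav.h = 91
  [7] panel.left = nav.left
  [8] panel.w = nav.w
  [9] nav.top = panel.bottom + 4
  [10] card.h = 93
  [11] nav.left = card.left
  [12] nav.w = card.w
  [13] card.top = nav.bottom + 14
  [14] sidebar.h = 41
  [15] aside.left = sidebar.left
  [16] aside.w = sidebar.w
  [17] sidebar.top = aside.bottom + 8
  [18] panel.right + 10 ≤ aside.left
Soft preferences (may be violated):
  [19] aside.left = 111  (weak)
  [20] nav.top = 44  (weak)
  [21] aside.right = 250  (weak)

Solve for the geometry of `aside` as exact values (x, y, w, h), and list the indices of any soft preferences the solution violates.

aside = (x=111, y=10, w=139, h=69)
violated soft preferences: none

1. aside.x = 111  [aside.left = panel.right + 10]
2. aside.y = 10  [panel.top = aside.top]
3. aside.w = 139  [aside.w = sidebar.w]
4. aside.h = 69  [sidebar.top = aside.bottom + 8]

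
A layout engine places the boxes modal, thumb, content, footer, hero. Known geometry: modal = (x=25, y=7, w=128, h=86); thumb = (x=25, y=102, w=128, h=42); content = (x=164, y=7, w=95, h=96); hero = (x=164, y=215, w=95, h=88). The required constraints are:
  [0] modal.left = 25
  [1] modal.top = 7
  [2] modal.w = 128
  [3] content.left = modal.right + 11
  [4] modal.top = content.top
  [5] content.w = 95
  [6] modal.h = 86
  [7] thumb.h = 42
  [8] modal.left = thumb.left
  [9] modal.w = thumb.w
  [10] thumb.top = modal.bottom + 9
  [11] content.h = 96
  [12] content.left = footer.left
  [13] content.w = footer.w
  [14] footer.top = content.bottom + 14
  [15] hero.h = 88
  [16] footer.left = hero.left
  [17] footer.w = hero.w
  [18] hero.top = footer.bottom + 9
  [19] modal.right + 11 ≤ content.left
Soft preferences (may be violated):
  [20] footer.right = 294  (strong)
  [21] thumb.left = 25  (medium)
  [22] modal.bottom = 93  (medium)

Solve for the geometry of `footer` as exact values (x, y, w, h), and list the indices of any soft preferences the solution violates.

1. footer.x = 164  [content.left = footer.left]
2. footer.w = 95  [content.w = footer.w]
3. footer.y = 117  [footer.top = content.bottom + 14]
4. footer.h = 89  [hero.top = footer.bottom + 9]

footer = (x=164, y=117, w=95, h=89)
violated soft preferences: 20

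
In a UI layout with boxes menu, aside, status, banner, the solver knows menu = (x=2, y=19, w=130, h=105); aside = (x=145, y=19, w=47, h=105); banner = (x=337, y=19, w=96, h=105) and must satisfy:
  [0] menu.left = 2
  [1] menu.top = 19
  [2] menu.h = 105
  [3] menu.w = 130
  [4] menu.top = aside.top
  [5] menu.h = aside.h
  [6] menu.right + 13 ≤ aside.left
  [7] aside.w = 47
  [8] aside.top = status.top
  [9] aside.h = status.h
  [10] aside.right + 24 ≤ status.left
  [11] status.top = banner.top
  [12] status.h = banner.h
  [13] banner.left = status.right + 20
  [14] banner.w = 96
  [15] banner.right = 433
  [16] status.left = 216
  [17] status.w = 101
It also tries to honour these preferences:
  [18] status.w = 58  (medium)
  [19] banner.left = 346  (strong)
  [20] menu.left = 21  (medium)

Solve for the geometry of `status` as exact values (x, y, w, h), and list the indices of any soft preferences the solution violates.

status = (x=216, y=19, w=101, h=105)
violated soft preferences: 18, 19, 20

1. status.y = 19  [aside.top = status.top]
2. status.h = 105  [aside.h = status.h]
3. status.x = 216  [status.left = 216]
4. status.w = 101  [status.w = 101]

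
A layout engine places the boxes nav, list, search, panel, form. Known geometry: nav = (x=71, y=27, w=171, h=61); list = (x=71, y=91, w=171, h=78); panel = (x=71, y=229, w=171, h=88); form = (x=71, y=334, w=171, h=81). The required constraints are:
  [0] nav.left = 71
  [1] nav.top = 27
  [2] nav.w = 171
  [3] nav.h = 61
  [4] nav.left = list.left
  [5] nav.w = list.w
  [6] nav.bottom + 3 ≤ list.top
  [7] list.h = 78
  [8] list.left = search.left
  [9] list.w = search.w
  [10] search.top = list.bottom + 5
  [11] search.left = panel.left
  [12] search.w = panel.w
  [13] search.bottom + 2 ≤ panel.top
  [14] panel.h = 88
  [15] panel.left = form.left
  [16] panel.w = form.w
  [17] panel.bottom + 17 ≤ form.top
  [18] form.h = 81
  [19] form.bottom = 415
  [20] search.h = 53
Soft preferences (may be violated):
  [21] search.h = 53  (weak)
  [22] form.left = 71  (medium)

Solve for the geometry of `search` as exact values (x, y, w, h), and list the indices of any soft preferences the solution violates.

search = (x=71, y=174, w=171, h=53)
violated soft preferences: none

1. search.x = 71  [list.left = search.left]
2. search.w = 171  [list.w = search.w]
3. search.y = 174  [search.top = list.bottom + 5]
4. search.h = 53  [search.h = 53]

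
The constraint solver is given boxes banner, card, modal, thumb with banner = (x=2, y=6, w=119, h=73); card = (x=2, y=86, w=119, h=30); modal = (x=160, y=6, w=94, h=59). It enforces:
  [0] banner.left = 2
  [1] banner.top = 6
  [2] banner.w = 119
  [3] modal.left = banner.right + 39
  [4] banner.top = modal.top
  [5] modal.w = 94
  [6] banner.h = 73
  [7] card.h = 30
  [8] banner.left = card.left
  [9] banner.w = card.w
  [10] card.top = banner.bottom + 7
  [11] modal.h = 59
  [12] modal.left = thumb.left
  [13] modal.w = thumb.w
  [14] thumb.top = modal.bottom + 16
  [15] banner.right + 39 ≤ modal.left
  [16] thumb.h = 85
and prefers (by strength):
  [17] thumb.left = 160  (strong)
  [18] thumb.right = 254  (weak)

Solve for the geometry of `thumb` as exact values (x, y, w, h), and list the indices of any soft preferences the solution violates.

thumb = (x=160, y=81, w=94, h=85)
violated soft preferences: none

1. thumb.x = 160  [modal.left = thumb.left]
2. thumb.w = 94  [modal.w = thumb.w]
3. thumb.y = 81  [thumb.top = modal.bottom + 16]
4. thumb.h = 85  [thumb.h = 85]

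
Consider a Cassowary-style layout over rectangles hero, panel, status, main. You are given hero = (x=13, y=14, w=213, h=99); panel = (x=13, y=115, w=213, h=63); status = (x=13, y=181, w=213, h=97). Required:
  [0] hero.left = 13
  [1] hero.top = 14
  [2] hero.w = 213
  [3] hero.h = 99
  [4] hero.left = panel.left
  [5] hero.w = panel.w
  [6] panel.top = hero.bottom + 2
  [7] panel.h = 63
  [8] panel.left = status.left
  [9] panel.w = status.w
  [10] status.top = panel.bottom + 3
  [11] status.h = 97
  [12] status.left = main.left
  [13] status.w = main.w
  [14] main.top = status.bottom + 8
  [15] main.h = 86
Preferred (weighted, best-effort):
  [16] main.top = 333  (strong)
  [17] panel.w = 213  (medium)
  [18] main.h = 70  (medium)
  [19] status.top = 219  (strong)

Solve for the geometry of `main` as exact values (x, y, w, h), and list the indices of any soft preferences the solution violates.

1. main.x = 13  [status.left = main.left]
2. main.w = 213  [status.w = main.w]
3. main.y = 286  [main.top = status.bottom + 8]
4. main.h = 86  [main.h = 86]

main = (x=13, y=286, w=213, h=86)
violated soft preferences: 16, 18, 19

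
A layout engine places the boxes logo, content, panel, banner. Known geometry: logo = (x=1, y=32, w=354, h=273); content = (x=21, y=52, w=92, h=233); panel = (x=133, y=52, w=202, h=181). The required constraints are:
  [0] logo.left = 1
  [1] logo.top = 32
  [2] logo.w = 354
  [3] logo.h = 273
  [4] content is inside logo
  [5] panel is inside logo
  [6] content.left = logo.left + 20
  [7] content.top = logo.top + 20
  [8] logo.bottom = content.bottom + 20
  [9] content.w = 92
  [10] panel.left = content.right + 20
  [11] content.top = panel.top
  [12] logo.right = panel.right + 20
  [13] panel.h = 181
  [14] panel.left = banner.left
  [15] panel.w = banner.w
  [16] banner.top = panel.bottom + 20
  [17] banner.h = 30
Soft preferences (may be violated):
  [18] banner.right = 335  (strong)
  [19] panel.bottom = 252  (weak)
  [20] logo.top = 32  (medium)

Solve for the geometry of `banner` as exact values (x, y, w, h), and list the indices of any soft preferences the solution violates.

1. banner.x = 133  [panel.left = banner.left]
2. banner.w = 202  [panel.w = banner.w]
3. banner.y = 253  [banner.top = panel.bottom + 20]
4. banner.h = 30  [banner.h = 30]

banner = (x=133, y=253, w=202, h=30)
violated soft preferences: 19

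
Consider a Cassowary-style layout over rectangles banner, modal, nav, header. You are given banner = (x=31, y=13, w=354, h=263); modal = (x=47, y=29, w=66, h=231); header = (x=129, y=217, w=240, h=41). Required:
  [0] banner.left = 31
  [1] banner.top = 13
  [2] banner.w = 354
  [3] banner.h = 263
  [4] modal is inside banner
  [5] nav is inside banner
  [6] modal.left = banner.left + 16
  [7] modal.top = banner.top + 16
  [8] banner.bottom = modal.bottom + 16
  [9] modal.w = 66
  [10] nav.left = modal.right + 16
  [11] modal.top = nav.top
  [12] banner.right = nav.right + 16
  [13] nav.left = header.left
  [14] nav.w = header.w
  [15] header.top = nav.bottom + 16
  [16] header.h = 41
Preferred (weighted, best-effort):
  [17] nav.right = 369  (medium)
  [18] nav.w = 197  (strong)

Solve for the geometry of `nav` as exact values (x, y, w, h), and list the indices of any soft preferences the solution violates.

nav = (x=129, y=29, w=240, h=172)
violated soft preferences: 18

1. nav.x = 129  [nav.left = modal.right + 16]
2. nav.y = 29  [modal.top = nav.top]
3. nav.w = 240  [banner.right = nav.right + 16]
4. nav.h = 172  [header.top = nav.bottom + 16]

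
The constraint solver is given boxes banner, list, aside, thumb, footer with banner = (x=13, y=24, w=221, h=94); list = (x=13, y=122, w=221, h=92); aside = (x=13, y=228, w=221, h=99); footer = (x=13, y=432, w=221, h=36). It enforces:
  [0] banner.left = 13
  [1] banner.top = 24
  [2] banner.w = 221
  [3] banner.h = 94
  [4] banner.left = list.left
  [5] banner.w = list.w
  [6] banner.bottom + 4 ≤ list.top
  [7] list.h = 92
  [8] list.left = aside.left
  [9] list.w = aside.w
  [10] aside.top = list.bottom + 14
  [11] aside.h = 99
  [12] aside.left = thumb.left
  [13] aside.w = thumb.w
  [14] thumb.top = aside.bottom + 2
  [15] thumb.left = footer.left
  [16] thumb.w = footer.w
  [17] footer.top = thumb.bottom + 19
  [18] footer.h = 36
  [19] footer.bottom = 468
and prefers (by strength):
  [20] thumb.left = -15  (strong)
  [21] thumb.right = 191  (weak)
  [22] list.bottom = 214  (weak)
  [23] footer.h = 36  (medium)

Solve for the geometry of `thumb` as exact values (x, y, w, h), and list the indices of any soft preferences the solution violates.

thumb = (x=13, y=329, w=221, h=84)
violated soft preferences: 20, 21

1. thumb.x = 13  [aside.left = thumb.left]
2. thumb.w = 221  [aside.w = thumb.w]
3. thumb.y = 329  [thumb.top = aside.bottom + 2]
4. thumb.h = 84  [footer.top = thumb.bottom + 19]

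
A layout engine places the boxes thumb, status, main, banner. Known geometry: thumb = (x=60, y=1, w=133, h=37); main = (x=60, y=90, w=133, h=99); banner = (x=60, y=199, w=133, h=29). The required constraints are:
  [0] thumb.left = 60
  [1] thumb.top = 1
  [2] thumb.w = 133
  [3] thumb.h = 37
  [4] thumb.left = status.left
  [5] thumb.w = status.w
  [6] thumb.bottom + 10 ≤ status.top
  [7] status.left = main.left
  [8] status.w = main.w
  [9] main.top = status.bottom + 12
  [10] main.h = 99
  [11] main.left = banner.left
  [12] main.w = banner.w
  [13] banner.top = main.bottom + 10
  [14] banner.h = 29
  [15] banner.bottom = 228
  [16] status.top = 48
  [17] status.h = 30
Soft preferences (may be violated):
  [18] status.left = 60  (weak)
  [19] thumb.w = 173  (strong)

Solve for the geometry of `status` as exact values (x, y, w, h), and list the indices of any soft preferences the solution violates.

1. status.x = 60  [thumb.left = status.left]
2. status.w = 133  [thumb.w = status.w]
3. status.y = 48  [status.top = 48]
4. status.h = 30  [status.h = 30]

status = (x=60, y=48, w=133, h=30)
violated soft preferences: 19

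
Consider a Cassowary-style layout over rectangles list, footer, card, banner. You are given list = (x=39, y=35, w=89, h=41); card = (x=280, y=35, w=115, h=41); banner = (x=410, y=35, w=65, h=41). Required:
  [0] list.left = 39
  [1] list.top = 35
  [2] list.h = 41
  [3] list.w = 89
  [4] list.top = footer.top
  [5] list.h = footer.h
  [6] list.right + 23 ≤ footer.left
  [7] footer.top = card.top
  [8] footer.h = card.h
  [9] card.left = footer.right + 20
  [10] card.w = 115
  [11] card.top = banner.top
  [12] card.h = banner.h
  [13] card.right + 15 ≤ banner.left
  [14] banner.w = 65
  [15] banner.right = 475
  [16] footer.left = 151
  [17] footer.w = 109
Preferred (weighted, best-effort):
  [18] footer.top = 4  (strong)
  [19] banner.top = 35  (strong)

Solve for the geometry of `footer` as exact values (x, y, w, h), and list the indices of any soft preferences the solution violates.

1. footer.y = 35  [list.top = footer.top]
2. footer.h = 41  [list.h = footer.h]
3. footer.x = 151  [footer.left = 151]
4. footer.w = 109  [footer.w = 109]

footer = (x=151, y=35, w=109, h=41)
violated soft preferences: 18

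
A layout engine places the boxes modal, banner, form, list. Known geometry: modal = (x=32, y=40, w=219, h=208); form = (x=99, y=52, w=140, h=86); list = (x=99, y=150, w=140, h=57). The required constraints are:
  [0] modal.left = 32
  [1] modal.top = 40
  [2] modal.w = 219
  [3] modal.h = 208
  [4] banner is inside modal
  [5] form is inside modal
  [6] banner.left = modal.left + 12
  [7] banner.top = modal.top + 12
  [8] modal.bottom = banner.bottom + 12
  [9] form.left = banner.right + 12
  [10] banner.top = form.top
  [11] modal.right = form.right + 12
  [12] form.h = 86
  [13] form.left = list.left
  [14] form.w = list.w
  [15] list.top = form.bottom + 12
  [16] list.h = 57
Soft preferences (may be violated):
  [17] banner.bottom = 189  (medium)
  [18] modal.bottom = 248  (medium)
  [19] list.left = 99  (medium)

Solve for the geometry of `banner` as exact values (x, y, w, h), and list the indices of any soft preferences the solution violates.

1. banner.x = 44  [banner.left = modal.left + 12]
2. banner.y = 52  [banner.top = modal.top + 12]
3. banner.h = 184  [modal.bottom = banner.bottom + 12]
4. banner.w = 43  [form.left = banner.right + 12]

banner = (x=44, y=52, w=43, h=184)
violated soft preferences: 17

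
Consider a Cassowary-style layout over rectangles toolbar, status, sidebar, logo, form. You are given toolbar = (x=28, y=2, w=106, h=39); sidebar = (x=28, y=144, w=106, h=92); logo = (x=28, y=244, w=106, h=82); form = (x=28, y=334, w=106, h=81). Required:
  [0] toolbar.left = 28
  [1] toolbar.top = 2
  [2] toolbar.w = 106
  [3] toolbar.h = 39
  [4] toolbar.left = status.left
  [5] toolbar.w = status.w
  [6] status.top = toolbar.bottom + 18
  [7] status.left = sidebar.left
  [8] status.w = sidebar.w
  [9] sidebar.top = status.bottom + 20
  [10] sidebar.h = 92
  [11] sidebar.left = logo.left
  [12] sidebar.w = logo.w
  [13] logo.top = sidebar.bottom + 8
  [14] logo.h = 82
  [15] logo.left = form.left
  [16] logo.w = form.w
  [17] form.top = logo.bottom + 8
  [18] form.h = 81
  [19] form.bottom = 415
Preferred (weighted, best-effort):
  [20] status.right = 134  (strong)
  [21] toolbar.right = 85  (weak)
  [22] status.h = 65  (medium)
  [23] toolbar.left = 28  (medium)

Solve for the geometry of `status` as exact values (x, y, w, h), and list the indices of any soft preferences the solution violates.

status = (x=28, y=59, w=106, h=65)
violated soft preferences: 21

1. status.x = 28  [toolbar.left = status.left]
2. status.w = 106  [toolbar.w = status.w]
3. status.y = 59  [status.top = toolbar.bottom + 18]
4. status.h = 65  [sidebar.top = status.bottom + 20]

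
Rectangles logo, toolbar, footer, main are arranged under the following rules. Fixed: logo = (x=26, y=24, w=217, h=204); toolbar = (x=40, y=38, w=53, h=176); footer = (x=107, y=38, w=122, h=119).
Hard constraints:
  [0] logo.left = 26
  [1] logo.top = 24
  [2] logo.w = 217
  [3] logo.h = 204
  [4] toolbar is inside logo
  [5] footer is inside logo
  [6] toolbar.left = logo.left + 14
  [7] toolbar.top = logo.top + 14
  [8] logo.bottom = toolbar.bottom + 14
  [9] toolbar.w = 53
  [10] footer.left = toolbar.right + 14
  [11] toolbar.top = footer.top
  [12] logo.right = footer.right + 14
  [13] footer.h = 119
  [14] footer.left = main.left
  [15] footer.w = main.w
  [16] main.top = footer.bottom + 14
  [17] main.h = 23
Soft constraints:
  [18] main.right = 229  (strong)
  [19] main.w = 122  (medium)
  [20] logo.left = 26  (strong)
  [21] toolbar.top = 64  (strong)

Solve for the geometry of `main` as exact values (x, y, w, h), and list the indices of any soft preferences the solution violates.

1. main.x = 107  [footer.left = main.left]
2. main.w = 122  [footer.w = main.w]
3. main.y = 171  [main.top = footer.bottom + 14]
4. main.h = 23  [main.h = 23]

main = (x=107, y=171, w=122, h=23)
violated soft preferences: 21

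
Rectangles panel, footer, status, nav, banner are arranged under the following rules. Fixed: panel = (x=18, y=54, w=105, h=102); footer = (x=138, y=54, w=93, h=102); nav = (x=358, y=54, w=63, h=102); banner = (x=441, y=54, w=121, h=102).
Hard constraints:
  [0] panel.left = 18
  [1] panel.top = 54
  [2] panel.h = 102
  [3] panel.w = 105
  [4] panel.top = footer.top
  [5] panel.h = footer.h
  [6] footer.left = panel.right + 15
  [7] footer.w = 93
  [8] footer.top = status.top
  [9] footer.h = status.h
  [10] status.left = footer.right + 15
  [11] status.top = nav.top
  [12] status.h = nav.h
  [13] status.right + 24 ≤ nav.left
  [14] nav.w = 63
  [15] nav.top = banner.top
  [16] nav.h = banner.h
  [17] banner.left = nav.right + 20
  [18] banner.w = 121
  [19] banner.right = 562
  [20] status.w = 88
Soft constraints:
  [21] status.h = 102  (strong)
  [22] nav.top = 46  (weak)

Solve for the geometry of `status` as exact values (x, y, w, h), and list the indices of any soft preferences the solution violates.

status = (x=246, y=54, w=88, h=102)
violated soft preferences: 22

1. status.y = 54  [footer.top = status.top]
2. status.h = 102  [footer.h = status.h]
3. status.x = 246  [status.left = footer.right + 15]
4. status.w = 88  [status.w = 88]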